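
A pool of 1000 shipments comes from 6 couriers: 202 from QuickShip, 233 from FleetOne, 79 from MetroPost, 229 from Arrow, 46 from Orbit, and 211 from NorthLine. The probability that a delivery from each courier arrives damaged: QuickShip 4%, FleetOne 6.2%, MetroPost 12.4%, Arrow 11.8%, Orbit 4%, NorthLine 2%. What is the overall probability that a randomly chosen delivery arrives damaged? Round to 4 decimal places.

0.0654

Prior × likelihood for each hypothesis:
  QuickShip: 0.202 × 0.04 = 0.00808
  FleetOne: 0.233 × 0.062 = 0.014446
  MetroPost: 0.079 × 0.124 = 0.009796
  Arrow: 0.229 × 0.118 = 0.027022
  Orbit: 0.046 × 0.04 = 0.00184
  NorthLine: 0.211 × 0.02 = 0.00422
P(damaged) = 0.00808 + 0.014446 + 0.009796 + 0.027022 + 0.00184 + 0.00422 = 0.065404 → 0.0654.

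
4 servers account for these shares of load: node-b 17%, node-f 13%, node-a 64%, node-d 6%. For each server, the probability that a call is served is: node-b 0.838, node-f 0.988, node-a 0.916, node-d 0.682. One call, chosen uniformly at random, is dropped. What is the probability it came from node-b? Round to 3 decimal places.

0.270

Taking complements, P(dropped | each) = node-b 0.162, node-f 0.012, node-a 0.084, node-d 0.318.
Unnormalized posteriors (prior × likelihood):
  node-b: 0.17 × 0.162 = 0.02754
  node-f: 0.13 × 0.012 = 0.00156
  node-a: 0.64 × 0.084 = 0.05376
  node-d: 0.06 × 0.318 = 0.01908
Sum = 0.10194.
P(node-b | evidence) = 0.02754 / 0.10194 ≈ 0.270.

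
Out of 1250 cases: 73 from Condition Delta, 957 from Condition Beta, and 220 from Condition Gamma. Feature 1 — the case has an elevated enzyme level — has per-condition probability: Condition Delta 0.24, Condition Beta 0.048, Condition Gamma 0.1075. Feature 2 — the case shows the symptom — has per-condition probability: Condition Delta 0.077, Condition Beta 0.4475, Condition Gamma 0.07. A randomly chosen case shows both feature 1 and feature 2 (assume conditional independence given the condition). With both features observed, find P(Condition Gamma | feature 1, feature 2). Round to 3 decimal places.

Unnormalized posteriors (prior × likelihood):
  Condition Delta: 0.0584 × 0.24 × 0.077 = 0.001079232
  Condition Beta: 0.7656 × 0.048 × 0.4475 = 0.016445088
  Condition Gamma: 0.176 × 0.1075 × 0.07 = 0.0013244
Sum = 0.01884872.
P(Condition Gamma | evidence) = 0.0013244 / 0.01884872 ≈ 0.070.

0.070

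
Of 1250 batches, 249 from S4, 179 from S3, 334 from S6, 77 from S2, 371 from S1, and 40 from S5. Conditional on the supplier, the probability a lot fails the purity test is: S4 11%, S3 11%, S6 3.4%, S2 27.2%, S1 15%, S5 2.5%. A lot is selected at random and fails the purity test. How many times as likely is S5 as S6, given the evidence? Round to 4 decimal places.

By Bayes' rule, posterior ∝ prior × likelihood:
  S4: 0.1992 × 0.11 = 0.021912
  S3: 0.1432 × 0.11 = 0.015752
  S6: 0.2672 × 0.034 = 0.0090848
  S2: 0.0616 × 0.272 = 0.0167552
  S1: 0.2968 × 0.15 = 0.04452
  S5: 0.032 × 0.025 = 0.0008
Sum = 0.108824.
The ratio is 0.0008 / 0.0090848 (the normalizer cancels) = 0.0881.

0.0881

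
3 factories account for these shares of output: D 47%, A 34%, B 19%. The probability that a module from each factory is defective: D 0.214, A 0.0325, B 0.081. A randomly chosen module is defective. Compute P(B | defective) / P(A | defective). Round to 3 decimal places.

By Bayes' rule, posterior ∝ prior × likelihood:
  D: 0.47 × 0.214 = 0.10058
  A: 0.34 × 0.0325 = 0.01105
  B: 0.19 × 0.081 = 0.01539
Normalizing constant = 0.12702.
The ratio is 0.01539 / 0.01105 (the normalizer cancels) = 1.393.

1.393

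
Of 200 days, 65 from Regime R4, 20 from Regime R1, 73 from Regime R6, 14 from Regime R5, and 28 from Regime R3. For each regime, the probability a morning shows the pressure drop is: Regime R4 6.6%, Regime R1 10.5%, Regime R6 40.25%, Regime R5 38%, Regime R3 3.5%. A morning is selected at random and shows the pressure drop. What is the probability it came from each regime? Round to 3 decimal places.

Prior × likelihood for each hypothesis:
  Regime R4: 0.325 × 0.066 = 0.02145
  Regime R1: 0.1 × 0.105 = 0.0105
  Regime R6: 0.365 × 0.4025 = 0.1469125
  Regime R5: 0.07 × 0.38 = 0.0266
  Regime R3: 0.14 × 0.035 = 0.0049
Total = 0.2103625.
P(Regime R4 | drop) = 0.02145/0.2103625 ≈ 0.102
P(Regime R1 | drop) = 0.0105/0.2103625 ≈ 0.050
P(Regime R6 | drop) = 0.1469125/0.2103625 ≈ 0.698
P(Regime R5 | drop) = 0.0266/0.2103625 ≈ 0.126
P(Regime R3 | drop) = 0.0049/0.2103625 ≈ 0.023

Regime R4 0.102, Regime R1 0.050, Regime R6 0.698, Regime R5 0.126, Regime R3 0.023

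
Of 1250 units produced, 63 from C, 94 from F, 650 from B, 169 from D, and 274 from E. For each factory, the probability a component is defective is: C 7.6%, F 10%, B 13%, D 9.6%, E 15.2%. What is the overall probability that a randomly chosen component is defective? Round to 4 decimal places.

0.1252

By Bayes' rule, posterior ∝ prior × likelihood:
  C: 0.0504 × 0.076 = 0.0038304
  F: 0.0752 × 0.1 = 0.00752
  B: 0.52 × 0.13 = 0.0676
  D: 0.1352 × 0.096 = 0.0129792
  E: 0.2192 × 0.152 = 0.0333184
P(defective) = 0.0038304 + 0.00752 + 0.0676 + 0.0129792 + 0.0333184 = 0.125248 → 0.1252.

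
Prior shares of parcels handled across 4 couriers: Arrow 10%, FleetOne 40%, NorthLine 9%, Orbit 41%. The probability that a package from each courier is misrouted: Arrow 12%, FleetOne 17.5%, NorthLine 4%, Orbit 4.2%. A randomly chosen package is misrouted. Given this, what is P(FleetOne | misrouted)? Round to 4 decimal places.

0.6808

By Bayes' rule, posterior ∝ prior × likelihood:
  Arrow: 0.1 × 0.12 = 0.012
  FleetOne: 0.4 × 0.175 = 0.07
  NorthLine: 0.09 × 0.04 = 0.0036
  Orbit: 0.41 × 0.042 = 0.01722
Total = 0.10282.
P(FleetOne | evidence) = 0.07 / 0.10282 ≈ 0.6808.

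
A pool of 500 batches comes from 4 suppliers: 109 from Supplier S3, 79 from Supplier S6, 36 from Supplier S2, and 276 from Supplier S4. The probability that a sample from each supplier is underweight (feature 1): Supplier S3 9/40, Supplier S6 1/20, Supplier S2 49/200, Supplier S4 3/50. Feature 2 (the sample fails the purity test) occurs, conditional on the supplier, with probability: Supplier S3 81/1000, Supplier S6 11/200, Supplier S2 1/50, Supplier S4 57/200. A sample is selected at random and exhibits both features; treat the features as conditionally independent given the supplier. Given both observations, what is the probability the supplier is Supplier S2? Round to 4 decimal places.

0.0248

Compute prior × likelihood for every hypothesis:
  Supplier S3: 0.218 × 0.225 × 0.081 = 0.00397305
  Supplier S6: 0.158 × 0.05 × 0.055 = 0.0004345
  Supplier S2: 0.072 × 0.245 × 0.02 = 0.0003528
  Supplier S4: 0.552 × 0.06 × 0.285 = 0.0094392
Total = 0.01419955.
P(Supplier S2 | evidence) = 0.0003528 / 0.01419955 ≈ 0.0248.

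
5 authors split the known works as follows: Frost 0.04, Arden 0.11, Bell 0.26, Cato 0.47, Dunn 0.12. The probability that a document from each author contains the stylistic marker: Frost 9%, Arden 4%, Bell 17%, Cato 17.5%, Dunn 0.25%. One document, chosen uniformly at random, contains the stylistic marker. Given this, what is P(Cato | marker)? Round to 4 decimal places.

By Bayes' rule, posterior ∝ prior × likelihood:
  Frost: 0.04 × 0.09 = 0.0036
  Arden: 0.11 × 0.04 = 0.0044
  Bell: 0.26 × 0.17 = 0.0442
  Cato: 0.47 × 0.175 = 0.08225
  Dunn: 0.12 × 0.0025 = 0.0003
Total = 0.13475.
P(Cato | evidence) = 0.08225 / 0.13475 ≈ 0.6104.

0.6104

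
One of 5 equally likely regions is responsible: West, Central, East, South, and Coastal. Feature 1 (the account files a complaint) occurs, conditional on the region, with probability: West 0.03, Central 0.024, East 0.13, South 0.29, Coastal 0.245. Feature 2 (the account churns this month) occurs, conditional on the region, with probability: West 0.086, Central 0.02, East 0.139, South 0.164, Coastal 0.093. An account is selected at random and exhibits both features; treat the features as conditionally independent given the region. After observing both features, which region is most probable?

South

With a uniform prior (1/5 each), posterior ∝ likelihood:
  West: 0.03 × 0.086 = 0.00258
  Central: 0.024 × 0.02 = 0.00048
  East: 0.13 × 0.139 = 0.01807
  South: 0.29 × 0.164 = 0.04756
  Coastal: 0.245 × 0.093 = 0.022785
Normalizing constant = 0.091475.
Largest term belongs to South, so South is most probable.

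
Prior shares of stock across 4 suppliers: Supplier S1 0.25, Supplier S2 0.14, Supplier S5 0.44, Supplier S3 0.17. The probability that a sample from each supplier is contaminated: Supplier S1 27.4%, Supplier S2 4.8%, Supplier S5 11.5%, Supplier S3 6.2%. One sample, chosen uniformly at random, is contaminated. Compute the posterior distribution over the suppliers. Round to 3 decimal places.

Supplier S1 0.502, Supplier S2 0.049, Supplier S5 0.371, Supplier S3 0.077

Prior × likelihood for each hypothesis:
  Supplier S1: 0.25 × 0.274 = 0.0685
  Supplier S2: 0.14 × 0.048 = 0.00672
  Supplier S5: 0.44 × 0.115 = 0.0506
  Supplier S3: 0.17 × 0.062 = 0.01054
Sum = 0.13636.
P(Supplier S1 | contaminated) = 0.0685/0.13636 ≈ 0.502
P(Supplier S2 | contaminated) = 0.00672/0.13636 ≈ 0.049
P(Supplier S5 | contaminated) = 0.0506/0.13636 ≈ 0.371
P(Supplier S3 | contaminated) = 0.01054/0.13636 ≈ 0.077
(Check: 0.502+0.049+0.371+0.077 = 0.999.)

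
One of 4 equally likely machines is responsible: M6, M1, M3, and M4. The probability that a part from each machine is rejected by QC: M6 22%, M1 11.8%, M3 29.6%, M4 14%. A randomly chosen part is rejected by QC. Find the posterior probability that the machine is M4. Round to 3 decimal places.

0.181

Since the prior is uniform, the posterior is proportional to the likelihood:
  M6: 0.22
  M1: 0.118
  M3: 0.296
  M4: 0.14
Normalizing constant = 0.774.
P(M4 | evidence) = 0.14 / 0.774 ≈ 0.181.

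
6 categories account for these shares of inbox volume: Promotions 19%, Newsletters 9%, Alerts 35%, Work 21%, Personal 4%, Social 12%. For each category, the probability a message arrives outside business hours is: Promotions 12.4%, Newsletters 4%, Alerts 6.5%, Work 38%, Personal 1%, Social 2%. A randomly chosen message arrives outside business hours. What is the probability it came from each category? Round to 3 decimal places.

Promotions 0.178, Newsletters 0.027, Alerts 0.172, Work 0.602, Personal 0.003, Social 0.018

Prior × likelihood for each hypothesis:
  Promotions: 0.19 × 0.124 = 0.02356
  Newsletters: 0.09 × 0.04 = 0.0036
  Alerts: 0.35 × 0.065 = 0.02275
  Work: 0.21 × 0.38 = 0.0798
  Personal: 0.04 × 0.01 = 0.0004
  Social: 0.12 × 0.02 = 0.0024
Sum = 0.13251.
P(Promotions | off-hours) = 0.02356/0.13251 ≈ 0.178
P(Newsletters | off-hours) = 0.0036/0.13251 ≈ 0.027
P(Alerts | off-hours) = 0.02275/0.13251 ≈ 0.172
P(Work | off-hours) = 0.0798/0.13251 ≈ 0.602
P(Personal | off-hours) = 0.0004/0.13251 ≈ 0.003
P(Social | off-hours) = 0.0024/0.13251 ≈ 0.018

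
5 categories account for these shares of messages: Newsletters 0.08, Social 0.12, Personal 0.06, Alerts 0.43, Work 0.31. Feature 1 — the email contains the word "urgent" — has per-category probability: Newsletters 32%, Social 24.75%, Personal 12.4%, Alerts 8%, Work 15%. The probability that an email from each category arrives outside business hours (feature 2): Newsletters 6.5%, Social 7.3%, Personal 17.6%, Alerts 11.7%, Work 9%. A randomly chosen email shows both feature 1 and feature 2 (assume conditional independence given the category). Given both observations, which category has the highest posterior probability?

Compute prior × likelihood for every hypothesis:
  Newsletters: 0.08 × 0.32 × 0.065 = 0.001664
  Social: 0.12 × 0.2475 × 0.073 = 0.0021681
  Personal: 0.06 × 0.124 × 0.176 = 0.00130944
  Alerts: 0.43 × 0.08 × 0.117 = 0.0040248
  Work: 0.31 × 0.15 × 0.09 = 0.004185
Total = 0.01335134.
Largest term belongs to Work, so Work is most probable.

Work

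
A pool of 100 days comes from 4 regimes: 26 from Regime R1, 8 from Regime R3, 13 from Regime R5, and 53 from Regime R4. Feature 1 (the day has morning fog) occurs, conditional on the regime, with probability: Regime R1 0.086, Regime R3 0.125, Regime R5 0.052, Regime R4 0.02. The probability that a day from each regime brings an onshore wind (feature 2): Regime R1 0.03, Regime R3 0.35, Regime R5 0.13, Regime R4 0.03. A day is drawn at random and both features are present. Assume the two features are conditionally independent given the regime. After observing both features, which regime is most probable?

Unnormalized posteriors (prior × likelihood):
  Regime R1: 0.26 × 0.086 × 0.03 = 0.0006708
  Regime R3: 0.08 × 0.125 × 0.35 = 0.0035
  Regime R5: 0.13 × 0.052 × 0.13 = 0.0008788
  Regime R4: 0.53 × 0.02 × 0.03 = 0.000318
Total = 0.0053676.
Largest term belongs to Regime R3, so Regime R3 is most probable.

Regime R3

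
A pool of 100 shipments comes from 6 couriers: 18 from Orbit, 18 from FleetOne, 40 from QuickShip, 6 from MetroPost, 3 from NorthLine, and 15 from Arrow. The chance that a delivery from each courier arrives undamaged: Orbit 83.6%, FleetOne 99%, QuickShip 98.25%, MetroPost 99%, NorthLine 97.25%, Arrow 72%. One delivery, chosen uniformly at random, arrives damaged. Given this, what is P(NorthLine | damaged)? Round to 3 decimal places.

0.010

Taking complements, P(damaged | each) = Orbit 0.164, FleetOne 0.01, QuickShip 0.0175, MetroPost 0.01, NorthLine 0.0275, Arrow 0.28.
By Bayes' rule, posterior ∝ prior × likelihood:
  Orbit: 0.18 × 0.164 = 0.02952
  FleetOne: 0.18 × 0.01 = 0.0018
  QuickShip: 0.4 × 0.0175 = 0.007
  MetroPost: 0.06 × 0.01 = 0.0006
  NorthLine: 0.03 × 0.0275 = 0.000825
  Arrow: 0.15 × 0.28 = 0.042
Total = 0.081745.
P(NorthLine | evidence) = 0.000825 / 0.081745 ≈ 0.010.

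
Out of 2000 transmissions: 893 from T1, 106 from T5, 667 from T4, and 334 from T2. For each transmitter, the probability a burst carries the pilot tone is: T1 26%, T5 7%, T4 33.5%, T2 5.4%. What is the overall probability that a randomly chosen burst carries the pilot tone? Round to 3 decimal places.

0.241

Compute prior × likelihood for every hypothesis:
  T1: 0.4465 × 0.26 = 0.11609
  T5: 0.053 × 0.07 = 0.00371
  T4: 0.3335 × 0.335 = 0.1117225
  T2: 0.167 × 0.054 = 0.009018
P(pilot) = 0.11609 + 0.00371 + 0.1117225 + 0.009018 = 0.2405405 → 0.241.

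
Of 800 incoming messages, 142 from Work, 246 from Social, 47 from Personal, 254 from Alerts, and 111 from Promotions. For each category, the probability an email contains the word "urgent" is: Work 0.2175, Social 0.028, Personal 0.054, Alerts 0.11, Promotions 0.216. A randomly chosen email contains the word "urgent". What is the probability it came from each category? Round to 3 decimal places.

Unnormalized posteriors (prior × likelihood):
  Work: 0.1775 × 0.2175 = 0.03860625
  Social: 0.3075 × 0.028 = 0.00861
  Personal: 0.05875 × 0.054 = 0.0031725
  Alerts: 0.3175 × 0.11 = 0.034925
  Promotions: 0.13875 × 0.216 = 0.02997
Total = 0.11528375.
P(Work | urgent-flag) = 0.03860625/0.11528375 ≈ 0.335
P(Social | urgent-flag) = 0.00861/0.11528375 ≈ 0.075
P(Personal | urgent-flag) = 0.0031725/0.11528375 ≈ 0.028
P(Alerts | urgent-flag) = 0.034925/0.11528375 ≈ 0.303
P(Promotions | urgent-flag) = 0.02997/0.11528375 ≈ 0.260

Work 0.335, Social 0.075, Personal 0.028, Alerts 0.303, Promotions 0.260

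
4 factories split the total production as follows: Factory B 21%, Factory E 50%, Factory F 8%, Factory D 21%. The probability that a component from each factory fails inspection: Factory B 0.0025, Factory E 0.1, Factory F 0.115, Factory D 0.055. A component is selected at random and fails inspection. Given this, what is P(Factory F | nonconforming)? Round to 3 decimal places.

0.129

Prior × likelihood for each hypothesis:
  Factory B: 0.21 × 0.0025 = 0.000525
  Factory E: 0.5 × 0.1 = 0.05
  Factory F: 0.08 × 0.115 = 0.0092
  Factory D: 0.21 × 0.055 = 0.01155
Sum = 0.071275.
P(Factory F | evidence) = 0.0092 / 0.071275 ≈ 0.129.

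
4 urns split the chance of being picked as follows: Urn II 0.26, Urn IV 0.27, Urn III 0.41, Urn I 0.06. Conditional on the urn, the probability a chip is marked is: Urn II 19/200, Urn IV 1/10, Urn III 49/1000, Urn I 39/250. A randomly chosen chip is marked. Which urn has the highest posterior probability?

Urn IV

Prior × likelihood for each hypothesis:
  Urn II: 0.26 × 0.095 = 0.0247
  Urn IV: 0.27 × 0.1 = 0.027
  Urn III: 0.41 × 0.049 = 0.02009
  Urn I: 0.06 × 0.156 = 0.00936
Total = 0.08115.
Largest term belongs to Urn IV, so Urn IV is most probable.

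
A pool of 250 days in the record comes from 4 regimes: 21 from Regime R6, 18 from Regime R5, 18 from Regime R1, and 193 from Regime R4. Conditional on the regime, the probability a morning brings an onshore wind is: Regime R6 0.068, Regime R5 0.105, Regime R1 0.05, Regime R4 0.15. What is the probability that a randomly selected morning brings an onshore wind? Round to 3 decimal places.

Prior × likelihood for each hypothesis:
  Regime R6: 0.084 × 0.068 = 0.005712
  Regime R5: 0.072 × 0.105 = 0.00756
  Regime R1: 0.072 × 0.05 = 0.0036
  Regime R4: 0.772 × 0.15 = 0.1158
P(onshore) = 0.005712 + 0.00756 + 0.0036 + 0.1158 = 0.132672 → 0.133.

0.133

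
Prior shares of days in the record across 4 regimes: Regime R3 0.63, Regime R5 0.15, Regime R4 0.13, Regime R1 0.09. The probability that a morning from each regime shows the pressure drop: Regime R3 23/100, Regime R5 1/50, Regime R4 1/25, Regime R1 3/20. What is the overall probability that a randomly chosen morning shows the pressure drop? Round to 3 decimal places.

By Bayes' rule, posterior ∝ prior × likelihood:
  Regime R3: 0.63 × 0.23 = 0.1449
  Regime R5: 0.15 × 0.02 = 0.003
  Regime R4: 0.13 × 0.04 = 0.0052
  Regime R1: 0.09 × 0.15 = 0.0135
P(drop) = 0.1449 + 0.003 + 0.0052 + 0.0135 = 0.1666 → 0.167.

0.167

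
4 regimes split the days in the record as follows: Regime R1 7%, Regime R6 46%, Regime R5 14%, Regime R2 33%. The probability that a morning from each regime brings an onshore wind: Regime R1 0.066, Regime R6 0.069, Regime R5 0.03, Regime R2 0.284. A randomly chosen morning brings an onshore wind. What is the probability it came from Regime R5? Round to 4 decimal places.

Prior × likelihood for each hypothesis:
  Regime R1: 0.07 × 0.066 = 0.00462
  Regime R6: 0.46 × 0.069 = 0.03174
  Regime R5: 0.14 × 0.03 = 0.0042
  Regime R2: 0.33 × 0.284 = 0.09372
Sum = 0.13428.
P(Regime R5 | evidence) = 0.0042 / 0.13428 ≈ 0.0313.

0.0313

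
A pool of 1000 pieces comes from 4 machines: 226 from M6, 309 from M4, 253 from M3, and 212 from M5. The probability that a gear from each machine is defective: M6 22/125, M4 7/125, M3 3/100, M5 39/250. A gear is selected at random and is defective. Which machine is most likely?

Unnormalized posteriors (prior × likelihood):
  M6: 0.226 × 0.176 = 0.039776
  M4: 0.309 × 0.056 = 0.017304
  M3: 0.253 × 0.03 = 0.00759
  M5: 0.212 × 0.156 = 0.033072
Total = 0.097742.
Largest term belongs to M6, so M6 is most probable.

M6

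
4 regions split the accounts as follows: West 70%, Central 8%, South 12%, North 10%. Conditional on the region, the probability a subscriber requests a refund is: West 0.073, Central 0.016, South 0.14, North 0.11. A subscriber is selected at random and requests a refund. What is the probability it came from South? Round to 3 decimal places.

0.210

Compute prior × likelihood for every hypothesis:
  West: 0.7 × 0.073 = 0.0511
  Central: 0.08 × 0.016 = 0.00128
  South: 0.12 × 0.14 = 0.0168
  North: 0.1 × 0.11 = 0.011
Total = 0.08018.
P(South | evidence) = 0.0168 / 0.08018 ≈ 0.210.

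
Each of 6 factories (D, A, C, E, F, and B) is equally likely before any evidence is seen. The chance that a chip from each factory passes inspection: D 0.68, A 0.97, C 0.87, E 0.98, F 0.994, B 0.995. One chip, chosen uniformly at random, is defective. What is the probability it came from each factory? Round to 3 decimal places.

Taking complements, P(defective | each) = D 0.32, A 0.03, C 0.13, E 0.02, F 0.006, B 0.005.
With a uniform prior (1/6 each), posterior ∝ likelihood:
  D: 0.32
  A: 0.03
  C: 0.13
  E: 0.02
  F: 0.006
  B: 0.005
Total = 0.511.
P(D | defective) = 0.32/0.511 ≈ 0.626
P(A | defective) = 0.03/0.511 ≈ 0.059
P(C | defective) = 0.13/0.511 ≈ 0.254
P(E | defective) = 0.02/0.511 ≈ 0.039
P(F | defective) = 0.006/0.511 ≈ 0.012
P(B | defective) = 0.005/0.511 ≈ 0.010
(Check: 0.626+0.059+0.254+0.039+0.012+0.010 = 1.000.)

D 0.626, A 0.059, C 0.254, E 0.039, F 0.012, B 0.010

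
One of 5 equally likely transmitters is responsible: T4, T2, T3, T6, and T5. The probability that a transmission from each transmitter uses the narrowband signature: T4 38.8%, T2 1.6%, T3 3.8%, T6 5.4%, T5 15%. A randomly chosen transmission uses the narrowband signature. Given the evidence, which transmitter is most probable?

With a uniform prior (1/5 each), posterior ∝ likelihood:
  T4: 0.388
  T2: 0.016
  T3: 0.038
  T6: 0.054
  T5: 0.15
Sum = 0.646.
Largest term belongs to T4, so T4 is most probable.

T4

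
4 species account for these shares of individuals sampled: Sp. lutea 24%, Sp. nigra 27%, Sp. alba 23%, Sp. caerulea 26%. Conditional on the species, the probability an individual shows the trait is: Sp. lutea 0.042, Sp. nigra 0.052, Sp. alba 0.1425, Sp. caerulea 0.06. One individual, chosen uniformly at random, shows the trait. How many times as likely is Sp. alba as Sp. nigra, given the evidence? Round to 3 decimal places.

By Bayes' rule, posterior ∝ prior × likelihood:
  Sp. lutea: 0.24 × 0.042 = 0.01008
  Sp. nigra: 0.27 × 0.052 = 0.01404
  Sp. alba: 0.23 × 0.1425 = 0.032775
  Sp. caerulea: 0.26 × 0.06 = 0.0156
Total = 0.072495.
The ratio is 0.032775 / 0.01404 (the normalizer cancels) = 2.334.

2.334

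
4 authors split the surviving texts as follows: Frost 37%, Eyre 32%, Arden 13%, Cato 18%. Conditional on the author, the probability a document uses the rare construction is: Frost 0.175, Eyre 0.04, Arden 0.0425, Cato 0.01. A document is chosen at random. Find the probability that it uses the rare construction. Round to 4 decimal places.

By Bayes' rule, posterior ∝ prior × likelihood:
  Frost: 0.37 × 0.175 = 0.06475
  Eyre: 0.32 × 0.04 = 0.0128
  Arden: 0.13 × 0.0425 = 0.005525
  Cato: 0.18 × 0.01 = 0.0018
P(rare-form) = 0.06475 + 0.0128 + 0.005525 + 0.0018 = 0.084875 → 0.0849.

0.0849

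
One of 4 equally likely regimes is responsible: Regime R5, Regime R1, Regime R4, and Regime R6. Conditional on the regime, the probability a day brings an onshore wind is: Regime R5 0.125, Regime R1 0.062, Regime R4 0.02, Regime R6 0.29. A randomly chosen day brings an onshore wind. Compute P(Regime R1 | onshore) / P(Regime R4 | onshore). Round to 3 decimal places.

With a uniform prior (1/4 each), posterior ∝ likelihood:
  Regime R5: 0.125
  Regime R1: 0.062
  Regime R4: 0.02
  Regime R6: 0.29
Total = 0.497.
The ratio is 0.062 / 0.02 (the normalizer cancels) = 3.100.

3.100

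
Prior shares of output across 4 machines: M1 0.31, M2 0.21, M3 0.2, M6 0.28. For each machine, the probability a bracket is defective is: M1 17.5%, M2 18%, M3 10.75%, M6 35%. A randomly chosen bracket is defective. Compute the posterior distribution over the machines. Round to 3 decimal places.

M1 0.256, M2 0.179, M3 0.102, M6 0.463

Unnormalized posteriors (prior × likelihood):
  M1: 0.31 × 0.175 = 0.05425
  M2: 0.21 × 0.18 = 0.0378
  M3: 0.2 × 0.1075 = 0.0215
  M6: 0.28 × 0.35 = 0.098
Total = 0.21155.
P(M1 | defective) = 0.05425/0.21155 ≈ 0.256
P(M2 | defective) = 0.0378/0.21155 ≈ 0.179
P(M3 | defective) = 0.0215/0.21155 ≈ 0.102
P(M6 | defective) = 0.098/0.21155 ≈ 0.463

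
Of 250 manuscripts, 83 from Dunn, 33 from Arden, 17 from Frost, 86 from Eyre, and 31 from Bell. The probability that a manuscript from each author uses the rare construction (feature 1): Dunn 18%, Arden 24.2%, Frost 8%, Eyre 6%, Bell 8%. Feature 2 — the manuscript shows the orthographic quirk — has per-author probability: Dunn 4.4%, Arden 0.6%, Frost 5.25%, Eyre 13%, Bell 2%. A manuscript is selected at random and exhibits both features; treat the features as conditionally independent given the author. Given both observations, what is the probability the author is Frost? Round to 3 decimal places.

0.048

Unnormalized posteriors (prior × likelihood):
  Dunn: 0.332 × 0.18 × 0.044 = 0.00262944
  Arden: 0.132 × 0.242 × 0.006 = 0.000191664
  Frost: 0.068 × 0.08 × 0.0525 = 0.0002856
  Eyre: 0.344 × 0.06 × 0.13 = 0.0026832
  Bell: 0.124 × 0.08 × 0.02 = 0.0001984
Total = 0.005988304.
P(Frost | evidence) = 0.0002856 / 0.005988304 ≈ 0.048.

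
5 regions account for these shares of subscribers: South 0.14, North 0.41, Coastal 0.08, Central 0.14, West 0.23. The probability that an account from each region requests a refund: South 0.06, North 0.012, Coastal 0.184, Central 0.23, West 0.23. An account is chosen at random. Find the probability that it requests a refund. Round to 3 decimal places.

Compute prior × likelihood for every hypothesis:
  South: 0.14 × 0.06 = 0.0084
  North: 0.41 × 0.012 = 0.00492
  Coastal: 0.08 × 0.184 = 0.01472
  Central: 0.14 × 0.23 = 0.0322
  West: 0.23 × 0.23 = 0.0529
P(refund) = 0.0084 + 0.00492 + 0.01472 + 0.0322 + 0.0529 = 0.11314 → 0.113.

0.113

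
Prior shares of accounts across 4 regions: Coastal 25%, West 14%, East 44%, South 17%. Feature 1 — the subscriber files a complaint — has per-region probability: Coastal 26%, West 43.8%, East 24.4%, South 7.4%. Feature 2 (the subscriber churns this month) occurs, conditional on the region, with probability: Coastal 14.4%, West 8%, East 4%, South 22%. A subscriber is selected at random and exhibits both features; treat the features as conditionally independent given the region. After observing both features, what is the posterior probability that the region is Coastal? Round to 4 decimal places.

0.4389

Unnormalized posteriors (prior × likelihood):
  Coastal: 0.25 × 0.26 × 0.144 = 0.00936
  West: 0.14 × 0.438 × 0.08 = 0.0049056
  East: 0.44 × 0.244 × 0.04 = 0.0042944
  South: 0.17 × 0.074 × 0.22 = 0.0027676
Sum = 0.0213276.
P(Coastal | evidence) = 0.00936 / 0.0213276 ≈ 0.4389.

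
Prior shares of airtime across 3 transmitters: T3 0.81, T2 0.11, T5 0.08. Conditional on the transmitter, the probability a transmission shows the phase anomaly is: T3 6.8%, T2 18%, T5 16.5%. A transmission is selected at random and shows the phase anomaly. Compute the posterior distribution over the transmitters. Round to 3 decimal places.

Unnormalized posteriors (prior × likelihood):
  T3: 0.81 × 0.068 = 0.05508
  T2: 0.11 × 0.18 = 0.0198
  T5: 0.08 × 0.165 = 0.0132
Sum = 0.08808.
P(T3 | anomaly) = 0.05508/0.08808 ≈ 0.625
P(T2 | anomaly) = 0.0198/0.08808 ≈ 0.225
P(T5 | anomaly) = 0.0132/0.08808 ≈ 0.150

T3 0.625, T2 0.225, T5 0.150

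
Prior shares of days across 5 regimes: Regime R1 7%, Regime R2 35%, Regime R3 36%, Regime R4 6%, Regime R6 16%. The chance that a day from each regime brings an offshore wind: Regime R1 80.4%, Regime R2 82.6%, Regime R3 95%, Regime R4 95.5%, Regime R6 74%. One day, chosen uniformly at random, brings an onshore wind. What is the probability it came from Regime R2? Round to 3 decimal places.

0.445

Taking complements, P(onshore | each) = Regime R1 0.196, Regime R2 0.174, Regime R3 0.05, Regime R4 0.045, Regime R6 0.26.
Compute prior × likelihood for every hypothesis:
  Regime R1: 0.07 × 0.196 = 0.01372
  Regime R2: 0.35 × 0.174 = 0.0609
  Regime R3: 0.36 × 0.05 = 0.018
  Regime R4: 0.06 × 0.045 = 0.0027
  Regime R6: 0.16 × 0.26 = 0.0416
Sum = 0.13692.
P(Regime R2 | evidence) = 0.0609 / 0.13692 ≈ 0.445.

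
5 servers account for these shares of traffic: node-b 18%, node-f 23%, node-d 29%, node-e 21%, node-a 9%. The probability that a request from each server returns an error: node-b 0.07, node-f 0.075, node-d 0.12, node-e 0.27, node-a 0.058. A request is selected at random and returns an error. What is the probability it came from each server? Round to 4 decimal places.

node-b 0.0995, node-f 0.1363, node-d 0.2749, node-e 0.4480, node-a 0.0412

By Bayes' rule, posterior ∝ prior × likelihood:
  node-b: 0.18 × 0.07 = 0.0126
  node-f: 0.23 × 0.075 = 0.01725
  node-d: 0.29 × 0.12 = 0.0348
  node-e: 0.21 × 0.27 = 0.0567
  node-a: 0.09 × 0.058 = 0.00522
Sum = 0.12657.
P(node-b | error) = 0.0126/0.12657 ≈ 0.0995
P(node-f | error) = 0.01725/0.12657 ≈ 0.1363
P(node-d | error) = 0.0348/0.12657 ≈ 0.2749
P(node-e | error) = 0.0567/0.12657 ≈ 0.4480
P(node-a | error) = 0.00522/0.12657 ≈ 0.0412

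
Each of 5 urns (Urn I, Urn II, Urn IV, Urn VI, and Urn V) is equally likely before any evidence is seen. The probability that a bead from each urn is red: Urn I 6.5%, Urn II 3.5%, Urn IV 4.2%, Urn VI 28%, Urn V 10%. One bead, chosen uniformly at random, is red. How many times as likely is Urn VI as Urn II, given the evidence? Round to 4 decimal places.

8.0000

Since the prior is uniform, the posterior is proportional to the likelihood:
  Urn I: 0.065
  Urn II: 0.035
  Urn IV: 0.042
  Urn VI: 0.28
  Urn V: 0.1
Normalizing constant = 0.522.
The ratio is 0.28 / 0.035 (the normalizer cancels) = 8.0000.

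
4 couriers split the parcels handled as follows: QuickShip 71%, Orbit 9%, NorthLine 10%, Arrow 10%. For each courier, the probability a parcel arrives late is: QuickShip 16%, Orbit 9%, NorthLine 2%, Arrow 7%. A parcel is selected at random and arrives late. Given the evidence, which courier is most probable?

Compute prior × likelihood for every hypothesis:
  QuickShip: 0.71 × 0.16 = 0.1136
  Orbit: 0.09 × 0.09 = 0.0081
  NorthLine: 0.1 × 0.02 = 0.002
  Arrow: 0.1 × 0.07 = 0.007
Sum = 0.1307.
Largest term belongs to QuickShip, so QuickShip is most probable.

QuickShip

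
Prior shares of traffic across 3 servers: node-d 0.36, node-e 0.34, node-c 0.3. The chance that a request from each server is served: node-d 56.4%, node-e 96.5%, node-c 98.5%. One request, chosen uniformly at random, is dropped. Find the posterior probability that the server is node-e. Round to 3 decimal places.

0.069

Taking complements, P(dropped | each) = node-d 0.436, node-e 0.035, node-c 0.015.
By Bayes' rule, posterior ∝ prior × likelihood:
  node-d: 0.36 × 0.436 = 0.15696
  node-e: 0.34 × 0.035 = 0.0119
  node-c: 0.3 × 0.015 = 0.0045
Total = 0.17336.
P(node-e | evidence) = 0.0119 / 0.17336 ≈ 0.069.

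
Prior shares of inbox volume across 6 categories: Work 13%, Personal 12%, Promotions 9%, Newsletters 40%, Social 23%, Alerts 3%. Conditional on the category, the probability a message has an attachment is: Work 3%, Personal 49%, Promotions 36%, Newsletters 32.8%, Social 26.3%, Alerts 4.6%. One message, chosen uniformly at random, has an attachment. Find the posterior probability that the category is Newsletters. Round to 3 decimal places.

Compute prior × likelihood for every hypothesis:
  Work: 0.13 × 0.03 = 0.0039
  Personal: 0.12 × 0.49 = 0.0588
  Promotions: 0.09 × 0.36 = 0.0324
  Newsletters: 0.4 × 0.328 = 0.1312
  Social: 0.23 × 0.263 = 0.06049
  Alerts: 0.03 × 0.046 = 0.00138
Sum = 0.28817.
P(Newsletters | evidence) = 0.1312 / 0.28817 ≈ 0.455.

0.455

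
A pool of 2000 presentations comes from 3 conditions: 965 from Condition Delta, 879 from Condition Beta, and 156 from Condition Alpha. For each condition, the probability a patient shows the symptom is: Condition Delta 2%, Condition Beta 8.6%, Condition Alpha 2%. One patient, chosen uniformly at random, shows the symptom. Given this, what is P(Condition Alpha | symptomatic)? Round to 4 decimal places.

Compute prior × likelihood for every hypothesis:
  Condition Delta: 0.4825 × 0.02 = 0.00965
  Condition Beta: 0.4395 × 0.086 = 0.037797
  Condition Alpha: 0.078 × 0.02 = 0.00156
Total = 0.049007.
P(Condition Alpha | evidence) = 0.00156 / 0.049007 ≈ 0.0318.

0.0318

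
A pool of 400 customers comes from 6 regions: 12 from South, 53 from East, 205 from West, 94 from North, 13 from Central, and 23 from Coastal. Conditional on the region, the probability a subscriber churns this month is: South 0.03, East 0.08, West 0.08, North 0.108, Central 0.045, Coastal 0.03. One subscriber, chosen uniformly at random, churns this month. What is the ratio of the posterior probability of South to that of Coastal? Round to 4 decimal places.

Compute prior × likelihood for every hypothesis:
  South: 0.03 × 0.03 = 0.0009
  East: 0.1325 × 0.08 = 0.0106
  West: 0.5125 × 0.08 = 0.041
  North: 0.235 × 0.108 = 0.02538
  Central: 0.0325 × 0.045 = 0.0014625
  Coastal: 0.0575 × 0.03 = 0.001725
Normalizing constant = 0.0810675.
The ratio is 0.0009 / 0.001725 (the normalizer cancels) = 0.5217.

0.5217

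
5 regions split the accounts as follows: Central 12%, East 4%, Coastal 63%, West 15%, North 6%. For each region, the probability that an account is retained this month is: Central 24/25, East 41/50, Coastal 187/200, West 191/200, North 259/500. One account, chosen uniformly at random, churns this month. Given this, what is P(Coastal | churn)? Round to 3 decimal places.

Taking complements, P(churn | each) = Central 0.04, East 0.18, Coastal 0.065, West 0.045, North 0.482.
By Bayes' rule, posterior ∝ prior × likelihood:
  Central: 0.12 × 0.04 = 0.0048
  East: 0.04 × 0.18 = 0.0072
  Coastal: 0.63 × 0.065 = 0.04095
  West: 0.15 × 0.045 = 0.00675
  North: 0.06 × 0.482 = 0.02892
Total = 0.08862.
P(Coastal | evidence) = 0.04095 / 0.08862 ≈ 0.462.

0.462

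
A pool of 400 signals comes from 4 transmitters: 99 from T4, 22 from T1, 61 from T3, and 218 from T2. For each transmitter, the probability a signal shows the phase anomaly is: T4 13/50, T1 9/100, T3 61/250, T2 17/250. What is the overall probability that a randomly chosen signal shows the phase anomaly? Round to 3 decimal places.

0.144

Unnormalized posteriors (prior × likelihood):
  T4: 0.2475 × 0.26 = 0.06435
  T1: 0.055 × 0.09 = 0.00495
  T3: 0.1525 × 0.244 = 0.03721
  T2: 0.545 × 0.068 = 0.03706
P(anomaly) = 0.06435 + 0.00495 + 0.03721 + 0.03706 = 0.14357 → 0.144.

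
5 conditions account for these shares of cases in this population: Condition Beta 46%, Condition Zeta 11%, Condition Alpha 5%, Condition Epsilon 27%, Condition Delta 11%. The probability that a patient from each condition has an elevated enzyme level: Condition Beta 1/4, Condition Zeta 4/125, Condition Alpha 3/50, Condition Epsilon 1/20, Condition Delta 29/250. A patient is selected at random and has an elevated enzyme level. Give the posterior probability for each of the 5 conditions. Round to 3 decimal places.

Condition Beta 0.778, Condition Zeta 0.024, Condition Alpha 0.020, Condition Epsilon 0.091, Condition Delta 0.086

Compute prior × likelihood for every hypothesis:
  Condition Beta: 0.46 × 0.25 = 0.115
  Condition Zeta: 0.11 × 0.032 = 0.00352
  Condition Alpha: 0.05 × 0.06 = 0.003
  Condition Epsilon: 0.27 × 0.05 = 0.0135
  Condition Delta: 0.11 × 0.116 = 0.01276
Sum = 0.14778.
P(Condition Beta | elevated) = 0.115/0.14778 ≈ 0.778
P(Condition Zeta | elevated) = 0.00352/0.14778 ≈ 0.024
P(Condition Alpha | elevated) = 0.003/0.14778 ≈ 0.020
P(Condition Epsilon | elevated) = 0.0135/0.14778 ≈ 0.091
P(Condition Delta | elevated) = 0.01276/0.14778 ≈ 0.086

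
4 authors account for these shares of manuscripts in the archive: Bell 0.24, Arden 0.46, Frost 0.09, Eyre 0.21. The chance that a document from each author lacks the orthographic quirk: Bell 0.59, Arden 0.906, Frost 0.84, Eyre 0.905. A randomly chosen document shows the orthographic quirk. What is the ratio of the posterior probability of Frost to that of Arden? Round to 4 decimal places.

Taking complements, P(quirk | each) = Bell 0.41, Arden 0.094, Frost 0.16, Eyre 0.095.
Compute prior × likelihood for every hypothesis:
  Bell: 0.24 × 0.41 = 0.0984
  Arden: 0.46 × 0.094 = 0.04324
  Frost: 0.09 × 0.16 = 0.0144
  Eyre: 0.21 × 0.095 = 0.01995
Sum = 0.17599.
The ratio is 0.0144 / 0.04324 (the normalizer cancels) = 0.3330.

0.3330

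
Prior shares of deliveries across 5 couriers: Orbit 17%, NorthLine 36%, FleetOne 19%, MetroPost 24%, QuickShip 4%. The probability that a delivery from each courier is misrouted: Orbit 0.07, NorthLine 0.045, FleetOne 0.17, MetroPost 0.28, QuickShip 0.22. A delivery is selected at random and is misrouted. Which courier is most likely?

Compute prior × likelihood for every hypothesis:
  Orbit: 0.17 × 0.07 = 0.0119
  NorthLine: 0.36 × 0.045 = 0.0162
  FleetOne: 0.19 × 0.17 = 0.0323
  MetroPost: 0.24 × 0.28 = 0.0672
  QuickShip: 0.04 × 0.22 = 0.0088
Total = 0.1364.
Largest term belongs to MetroPost, so MetroPost is most probable.

MetroPost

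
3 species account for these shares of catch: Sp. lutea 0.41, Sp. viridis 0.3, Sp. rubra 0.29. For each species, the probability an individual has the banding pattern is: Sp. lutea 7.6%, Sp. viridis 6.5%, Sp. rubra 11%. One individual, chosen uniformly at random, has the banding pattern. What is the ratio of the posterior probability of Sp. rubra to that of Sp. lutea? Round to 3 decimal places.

Unnormalized posteriors (prior × likelihood):
  Sp. lutea: 0.41 × 0.076 = 0.03116
  Sp. viridis: 0.3 × 0.065 = 0.0195
  Sp. rubra: 0.29 × 0.11 = 0.0319
Normalizing constant = 0.08256.
The ratio is 0.0319 / 0.03116 (the normalizer cancels) = 1.024.

1.024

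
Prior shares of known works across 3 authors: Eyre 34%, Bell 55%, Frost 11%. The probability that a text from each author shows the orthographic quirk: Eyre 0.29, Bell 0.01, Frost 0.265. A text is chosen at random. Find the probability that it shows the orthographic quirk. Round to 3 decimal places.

0.133

Prior × likelihood for each hypothesis:
  Eyre: 0.34 × 0.29 = 0.0986
  Bell: 0.55 × 0.01 = 0.0055
  Frost: 0.11 × 0.265 = 0.02915
P(quirk) = 0.0986 + 0.0055 + 0.02915 = 0.13325 → 0.133.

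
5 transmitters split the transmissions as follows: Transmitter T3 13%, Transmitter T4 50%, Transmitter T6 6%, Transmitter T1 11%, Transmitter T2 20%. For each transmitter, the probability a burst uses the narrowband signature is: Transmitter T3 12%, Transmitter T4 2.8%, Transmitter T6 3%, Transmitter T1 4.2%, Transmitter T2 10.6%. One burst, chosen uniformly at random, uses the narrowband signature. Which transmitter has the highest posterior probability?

Compute prior × likelihood for every hypothesis:
  Transmitter T3: 0.13 × 0.12 = 0.0156
  Transmitter T4: 0.5 × 0.028 = 0.014
  Transmitter T6: 0.06 × 0.03 = 0.0018
  Transmitter T1: 0.11 × 0.042 = 0.00462
  Transmitter T2: 0.2 × 0.106 = 0.0212
Normalizing constant = 0.05722.
Largest term belongs to Transmitter T2, so Transmitter T2 is most probable.

Transmitter T2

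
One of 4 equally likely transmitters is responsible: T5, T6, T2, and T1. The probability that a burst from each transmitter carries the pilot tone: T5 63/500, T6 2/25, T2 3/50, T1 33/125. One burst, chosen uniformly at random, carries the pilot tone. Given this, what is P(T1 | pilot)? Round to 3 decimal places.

Since the prior is uniform, the posterior is proportional to the likelihood:
  T5: 0.126
  T6: 0.08
  T2: 0.06
  T1: 0.264
Sum = 0.53.
P(T1 | evidence) = 0.264 / 0.53 ≈ 0.498.

0.498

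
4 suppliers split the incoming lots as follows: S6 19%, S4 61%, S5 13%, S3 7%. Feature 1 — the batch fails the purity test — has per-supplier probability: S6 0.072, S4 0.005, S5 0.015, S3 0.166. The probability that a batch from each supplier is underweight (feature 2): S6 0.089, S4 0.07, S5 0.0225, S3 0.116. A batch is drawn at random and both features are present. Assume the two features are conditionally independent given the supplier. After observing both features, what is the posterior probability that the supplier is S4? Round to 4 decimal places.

Prior × likelihood for each hypothesis:
  S6: 0.19 × 0.072 × 0.089 = 0.00121752
  S4: 0.61 × 0.005 × 0.07 = 0.0002135
  S5: 0.13 × 0.015 × 0.0225 = 0.000043875
  S3: 0.07 × 0.166 × 0.116 = 0.00134792
Total = 0.002822815.
P(S4 | evidence) = 0.0002135 / 0.002822815 ≈ 0.0756.

0.0756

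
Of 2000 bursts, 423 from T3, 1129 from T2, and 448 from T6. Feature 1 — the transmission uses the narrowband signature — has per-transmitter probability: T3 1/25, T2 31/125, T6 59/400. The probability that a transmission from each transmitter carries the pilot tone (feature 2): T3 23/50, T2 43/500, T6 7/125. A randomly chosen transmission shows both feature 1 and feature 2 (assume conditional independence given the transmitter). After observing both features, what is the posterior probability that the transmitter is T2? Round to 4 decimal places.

Compute prior × likelihood for every hypothesis:
  T3: 0.2115 × 0.04 × 0.46 = 0.0038916
  T2: 0.5645 × 0.248 × 0.086 = 0.012039656
  T6: 0.224 × 0.1475 × 0.056 = 0.00185024
Sum = 0.017781496.
P(T2 | evidence) = 0.012039656 / 0.017781496 ≈ 0.6771.

0.6771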